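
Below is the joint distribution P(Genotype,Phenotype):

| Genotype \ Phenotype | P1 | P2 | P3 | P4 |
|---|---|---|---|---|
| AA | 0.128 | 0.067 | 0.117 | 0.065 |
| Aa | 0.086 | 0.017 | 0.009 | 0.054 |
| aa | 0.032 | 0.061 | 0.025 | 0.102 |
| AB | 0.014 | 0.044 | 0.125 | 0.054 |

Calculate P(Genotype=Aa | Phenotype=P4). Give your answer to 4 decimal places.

0.1964

P(Phenotype=P4) = 0.065 + 0.054 + 0.102 + 0.054 = 0.275.
P(Genotype=Aa | Phenotype=P4) = 0.054/0.275 = 0.1964.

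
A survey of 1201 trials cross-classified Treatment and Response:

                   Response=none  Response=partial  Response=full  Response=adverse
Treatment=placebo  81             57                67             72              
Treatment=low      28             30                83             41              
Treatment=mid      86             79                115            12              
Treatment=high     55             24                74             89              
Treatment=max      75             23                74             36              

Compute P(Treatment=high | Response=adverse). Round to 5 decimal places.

0.35600

Total with Response=adverse: 72 + 41 + 12 + 89 + 36 = 250.
P(Treatment=high | Response=adverse) = 89/250 = 0.35600.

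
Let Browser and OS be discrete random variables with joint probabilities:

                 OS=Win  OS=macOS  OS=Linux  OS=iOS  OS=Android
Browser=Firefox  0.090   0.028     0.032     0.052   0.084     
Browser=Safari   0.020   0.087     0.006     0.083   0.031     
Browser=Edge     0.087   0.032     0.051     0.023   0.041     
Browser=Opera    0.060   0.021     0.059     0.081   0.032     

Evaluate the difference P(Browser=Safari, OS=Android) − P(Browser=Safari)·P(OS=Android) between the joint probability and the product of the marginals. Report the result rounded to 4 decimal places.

-0.0117

P(Browser=Safari) = 0.020 + 0.087 + 0.006 + 0.083 + 0.031 = 0.227.
P(OS=Android) = 0.084 + 0.031 + 0.041 + 0.032 = 0.188.
P(Browser=Safari, OS=Android) − P(Browser=Safari)P(OS=Android) = 0.031 − 0.227×0.188 = -0.0117.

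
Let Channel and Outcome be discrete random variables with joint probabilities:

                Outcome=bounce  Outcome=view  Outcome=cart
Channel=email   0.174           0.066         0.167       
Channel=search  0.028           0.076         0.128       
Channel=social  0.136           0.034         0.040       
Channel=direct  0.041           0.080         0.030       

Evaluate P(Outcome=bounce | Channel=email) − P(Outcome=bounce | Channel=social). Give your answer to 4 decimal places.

P(Channel=email) = 0.174 + 0.066 + 0.167 = 0.407; P(Outcome=bounce | Channel=email) = 0.174/0.407 = 0.42752.
P(Channel=social) = 0.136 + 0.034 + 0.040 = 0.210; P(Outcome=bounce | Channel=social) = 0.136/0.210 = 0.64762.
Difference = -0.2201.

-0.2201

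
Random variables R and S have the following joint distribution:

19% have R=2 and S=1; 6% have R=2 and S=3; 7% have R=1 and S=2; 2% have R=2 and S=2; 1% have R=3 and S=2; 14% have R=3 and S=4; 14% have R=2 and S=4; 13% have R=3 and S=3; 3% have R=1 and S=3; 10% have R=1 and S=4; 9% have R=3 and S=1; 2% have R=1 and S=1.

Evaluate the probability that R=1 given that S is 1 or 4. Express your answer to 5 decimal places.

P(S=1) = 0.02 + 0.19 + 0.09 = 0.30.
P(S=4) = 0.10 + 0.14 + 0.14 = 0.38.
P(S ∈ {1, 4}) = 0.30 + 0.38 = 0.68; P(R=1, S ∈ {1, 4}) = 0.02 + 0.10 = 0.12.
P(R=1 | S ∈ {1, 4}) = 0.12/0.68 = 0.17647.

0.17647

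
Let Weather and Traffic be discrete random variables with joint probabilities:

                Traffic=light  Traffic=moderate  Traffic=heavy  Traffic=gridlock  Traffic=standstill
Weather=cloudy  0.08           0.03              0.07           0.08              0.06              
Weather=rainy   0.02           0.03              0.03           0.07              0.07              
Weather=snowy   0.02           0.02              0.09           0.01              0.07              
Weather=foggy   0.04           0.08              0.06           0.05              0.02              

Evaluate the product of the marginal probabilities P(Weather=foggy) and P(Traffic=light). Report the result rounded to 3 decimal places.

0.040

P(Weather=foggy) = 0.04 + 0.08 + 0.06 + 0.05 + 0.02 = 0.25.
P(Traffic=light) = 0.08 + 0.02 + 0.02 + 0.04 = 0.16.
Product: 0.25 × 0.16 = 0.040.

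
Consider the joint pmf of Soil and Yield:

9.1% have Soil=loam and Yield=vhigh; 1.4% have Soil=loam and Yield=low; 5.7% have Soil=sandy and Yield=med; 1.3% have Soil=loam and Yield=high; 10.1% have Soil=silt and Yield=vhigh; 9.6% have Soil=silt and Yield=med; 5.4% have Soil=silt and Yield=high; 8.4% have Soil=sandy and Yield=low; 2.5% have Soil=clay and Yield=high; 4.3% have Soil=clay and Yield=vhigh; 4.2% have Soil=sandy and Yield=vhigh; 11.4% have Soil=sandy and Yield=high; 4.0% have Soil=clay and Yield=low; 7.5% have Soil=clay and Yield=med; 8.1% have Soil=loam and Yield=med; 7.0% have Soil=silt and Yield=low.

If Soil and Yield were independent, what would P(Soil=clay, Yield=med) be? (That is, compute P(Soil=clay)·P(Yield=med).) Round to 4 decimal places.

P(Soil=clay) = 0.040 + 0.075 + 0.025 + 0.043 = 0.183.
P(Yield=med) = 0.057 + 0.081 + 0.075 + 0.096 = 0.309.
Product: 0.183 × 0.309 = 0.0565.

0.0565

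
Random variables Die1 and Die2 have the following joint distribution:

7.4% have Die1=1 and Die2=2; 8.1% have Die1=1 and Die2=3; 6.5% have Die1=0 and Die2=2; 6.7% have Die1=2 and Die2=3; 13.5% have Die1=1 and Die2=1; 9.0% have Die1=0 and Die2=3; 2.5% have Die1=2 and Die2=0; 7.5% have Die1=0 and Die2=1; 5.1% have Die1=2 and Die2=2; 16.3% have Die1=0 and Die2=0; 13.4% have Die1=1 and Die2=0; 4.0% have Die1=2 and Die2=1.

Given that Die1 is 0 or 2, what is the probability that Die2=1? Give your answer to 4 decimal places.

P(Die1=0) = 0.163 + 0.075 + 0.065 + 0.090 = 0.393.
P(Die1=2) = 0.025 + 0.040 + 0.051 + 0.067 = 0.183.
P(Die1 ∈ {0, 2}) = 0.393 + 0.183 = 0.576; P(Die2=1, Die1 ∈ {0, 2}) = 0.075 + 0.040 = 0.115.
P(Die2=1 | Die1 ∈ {0, 2}) = 0.115/0.576 = 0.1997.

0.1997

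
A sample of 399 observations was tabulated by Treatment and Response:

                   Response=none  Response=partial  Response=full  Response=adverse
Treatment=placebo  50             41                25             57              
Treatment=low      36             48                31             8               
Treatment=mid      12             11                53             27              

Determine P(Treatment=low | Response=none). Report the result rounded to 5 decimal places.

Total with Response=none: 50 + 36 + 12 = 98.
P(Treatment=low | Response=none) = 36/98 = 0.36735.

0.36735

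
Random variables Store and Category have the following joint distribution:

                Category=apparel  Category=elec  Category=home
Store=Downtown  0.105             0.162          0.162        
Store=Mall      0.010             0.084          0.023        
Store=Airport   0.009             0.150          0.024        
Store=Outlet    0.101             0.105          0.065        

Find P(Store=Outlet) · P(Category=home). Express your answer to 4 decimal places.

P(Store=Outlet) = 0.101 + 0.105 + 0.065 = 0.271.
P(Category=home) = 0.162 + 0.023 + 0.024 + 0.065 = 0.274.
Product: 0.271 × 0.274 = 0.0743.

0.0743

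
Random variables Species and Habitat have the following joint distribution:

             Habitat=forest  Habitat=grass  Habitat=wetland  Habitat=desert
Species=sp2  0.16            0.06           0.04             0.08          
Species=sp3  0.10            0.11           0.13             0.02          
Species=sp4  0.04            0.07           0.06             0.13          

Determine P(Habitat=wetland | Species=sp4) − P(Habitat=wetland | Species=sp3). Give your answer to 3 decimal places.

-0.161

P(Species=sp4) = 0.04 + 0.07 + 0.06 + 0.13 = 0.30; P(Habitat=wetland | Species=sp4) = 0.06/0.30 = 0.2000.
P(Species=sp3) = 0.10 + 0.11 + 0.13 + 0.02 = 0.36; P(Habitat=wetland | Species=sp3) = 0.13/0.36 = 0.3611.
Difference = -0.161.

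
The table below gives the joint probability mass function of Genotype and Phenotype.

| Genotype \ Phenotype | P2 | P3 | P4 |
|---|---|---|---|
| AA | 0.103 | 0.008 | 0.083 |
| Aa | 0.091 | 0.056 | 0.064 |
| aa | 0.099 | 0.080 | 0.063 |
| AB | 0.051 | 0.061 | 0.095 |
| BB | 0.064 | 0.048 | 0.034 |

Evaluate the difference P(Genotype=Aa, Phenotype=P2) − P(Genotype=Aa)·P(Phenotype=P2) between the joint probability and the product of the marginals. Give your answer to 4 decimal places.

P(Genotype=Aa) = 0.091 + 0.056 + 0.064 = 0.211.
P(Phenotype=P2) = 0.103 + 0.091 + 0.099 + 0.051 + 0.064 = 0.408.
P(Genotype=Aa, Phenotype=P2) − P(Genotype=Aa)P(Phenotype=P2) = 0.091 − 0.211×0.408 = 0.0049.

0.0049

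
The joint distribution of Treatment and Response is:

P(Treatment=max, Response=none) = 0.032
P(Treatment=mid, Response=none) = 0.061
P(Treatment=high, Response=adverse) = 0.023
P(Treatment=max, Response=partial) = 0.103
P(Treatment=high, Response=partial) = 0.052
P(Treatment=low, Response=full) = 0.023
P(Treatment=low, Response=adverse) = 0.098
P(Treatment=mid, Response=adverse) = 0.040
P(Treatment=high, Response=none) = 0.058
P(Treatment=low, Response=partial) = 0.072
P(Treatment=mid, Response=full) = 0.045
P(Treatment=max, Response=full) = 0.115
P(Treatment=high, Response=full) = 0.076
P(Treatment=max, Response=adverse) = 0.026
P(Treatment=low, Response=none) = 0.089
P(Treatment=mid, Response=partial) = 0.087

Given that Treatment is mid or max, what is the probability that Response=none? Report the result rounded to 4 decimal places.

0.1827

P(Treatment=mid) = 0.061 + 0.087 + 0.045 + 0.040 = 0.233.
P(Treatment=max) = 0.032 + 0.103 + 0.115 + 0.026 = 0.276.
P(Treatment ∈ {mid, max}) = 0.233 + 0.276 = 0.509; P(Response=none, Treatment ∈ {mid, max}) = 0.061 + 0.032 = 0.093.
P(Response=none | Treatment ∈ {mid, max}) = 0.093/0.509 = 0.1827.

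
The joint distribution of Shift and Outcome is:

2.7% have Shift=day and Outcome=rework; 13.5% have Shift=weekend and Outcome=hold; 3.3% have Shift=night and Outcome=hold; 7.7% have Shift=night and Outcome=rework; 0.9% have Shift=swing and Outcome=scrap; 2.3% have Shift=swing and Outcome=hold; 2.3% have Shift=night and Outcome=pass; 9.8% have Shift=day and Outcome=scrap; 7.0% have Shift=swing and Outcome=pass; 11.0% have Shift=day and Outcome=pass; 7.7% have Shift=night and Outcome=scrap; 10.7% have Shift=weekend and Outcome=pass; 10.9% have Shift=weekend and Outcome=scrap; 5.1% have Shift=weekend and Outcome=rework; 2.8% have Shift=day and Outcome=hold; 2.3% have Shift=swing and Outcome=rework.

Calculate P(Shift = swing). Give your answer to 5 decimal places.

0.12500

P(Shift=swing) = 0.070 + 0.023 + 0.009 + 0.023 = 0.125.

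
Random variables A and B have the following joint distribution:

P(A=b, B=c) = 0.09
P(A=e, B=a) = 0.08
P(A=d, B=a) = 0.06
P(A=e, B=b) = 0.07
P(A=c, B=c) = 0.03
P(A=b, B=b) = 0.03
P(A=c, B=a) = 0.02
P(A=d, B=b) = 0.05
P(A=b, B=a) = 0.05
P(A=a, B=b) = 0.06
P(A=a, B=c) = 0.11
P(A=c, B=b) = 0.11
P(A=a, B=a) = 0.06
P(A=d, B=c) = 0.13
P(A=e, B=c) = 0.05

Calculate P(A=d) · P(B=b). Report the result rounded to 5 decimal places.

P(A=d) = 0.06 + 0.05 + 0.13 = 0.24.
P(B=b) = 0.06 + 0.03 + 0.11 + 0.05 + 0.07 = 0.32.
Product: 0.24 × 0.32 = 0.07680.

0.07680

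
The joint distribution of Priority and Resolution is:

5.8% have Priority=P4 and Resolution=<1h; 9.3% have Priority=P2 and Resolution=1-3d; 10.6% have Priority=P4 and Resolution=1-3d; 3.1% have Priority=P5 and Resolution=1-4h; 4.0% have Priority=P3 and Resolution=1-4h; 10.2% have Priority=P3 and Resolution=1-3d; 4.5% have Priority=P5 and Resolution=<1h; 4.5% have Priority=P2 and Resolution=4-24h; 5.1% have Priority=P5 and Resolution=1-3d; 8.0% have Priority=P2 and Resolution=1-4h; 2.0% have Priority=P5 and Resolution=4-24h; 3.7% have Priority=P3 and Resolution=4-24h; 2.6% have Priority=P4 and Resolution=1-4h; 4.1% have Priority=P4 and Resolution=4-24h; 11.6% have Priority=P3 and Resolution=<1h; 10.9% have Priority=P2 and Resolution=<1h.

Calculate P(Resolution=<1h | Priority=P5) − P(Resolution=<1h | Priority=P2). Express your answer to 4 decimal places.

P(Priority=P5) = 0.045 + 0.031 + 0.020 + 0.051 = 0.147; P(Resolution=<1h | Priority=P5) = 0.045/0.147 = 0.30612.
P(Priority=P2) = 0.109 + 0.080 + 0.045 + 0.093 = 0.327; P(Resolution=<1h | Priority=P2) = 0.109/0.327 = 0.33333.
Difference = -0.0272.

-0.0272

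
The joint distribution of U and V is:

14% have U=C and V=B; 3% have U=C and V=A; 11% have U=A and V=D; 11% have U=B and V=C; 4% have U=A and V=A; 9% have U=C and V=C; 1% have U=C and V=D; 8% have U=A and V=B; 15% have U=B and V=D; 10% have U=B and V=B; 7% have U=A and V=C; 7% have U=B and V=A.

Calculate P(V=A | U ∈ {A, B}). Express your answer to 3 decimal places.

0.151

P(U=A) = 0.04 + 0.08 + 0.07 + 0.11 = 0.30.
P(U=B) = 0.07 + 0.10 + 0.11 + 0.15 = 0.43.
P(U ∈ {A, B}) = 0.30 + 0.43 = 0.73; P(V=A, U ∈ {A, B}) = 0.04 + 0.07 = 0.11.
P(V=A | U ∈ {A, B}) = 0.11/0.73 = 0.151.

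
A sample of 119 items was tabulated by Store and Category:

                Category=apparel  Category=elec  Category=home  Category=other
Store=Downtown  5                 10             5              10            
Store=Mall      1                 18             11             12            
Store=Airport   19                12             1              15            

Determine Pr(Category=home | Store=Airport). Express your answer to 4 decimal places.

0.0213

Total with Store=Airport: 19 + 12 + 1 + 15 = 47.
P(Category=home | Store=Airport) = 1/47 = 0.0213.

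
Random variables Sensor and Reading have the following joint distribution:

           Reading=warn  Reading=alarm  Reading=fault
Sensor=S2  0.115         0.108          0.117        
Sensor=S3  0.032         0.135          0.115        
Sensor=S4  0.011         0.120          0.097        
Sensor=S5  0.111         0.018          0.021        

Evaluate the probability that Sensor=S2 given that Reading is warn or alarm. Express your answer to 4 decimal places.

P(Reading=warn) = 0.115 + 0.032 + 0.011 + 0.111 = 0.269.
P(Reading=alarm) = 0.108 + 0.135 + 0.120 + 0.018 = 0.381.
P(Reading ∈ {warn, alarm}) = 0.269 + 0.381 = 0.650; P(Sensor=S2, Reading ∈ {warn, alarm}) = 0.115 + 0.108 = 0.223.
P(Sensor=S2 | Reading ∈ {warn, alarm}) = 0.223/0.650 = 0.3431.

0.3431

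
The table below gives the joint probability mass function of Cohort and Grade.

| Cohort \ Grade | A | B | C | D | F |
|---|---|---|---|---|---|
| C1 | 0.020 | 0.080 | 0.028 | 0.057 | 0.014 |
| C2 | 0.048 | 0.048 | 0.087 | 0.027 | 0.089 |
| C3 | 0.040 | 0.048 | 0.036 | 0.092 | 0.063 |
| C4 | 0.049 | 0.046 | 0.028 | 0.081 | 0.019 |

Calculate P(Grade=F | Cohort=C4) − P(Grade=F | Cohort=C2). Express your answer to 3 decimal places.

-0.212

P(Cohort=C4) = 0.049 + 0.046 + 0.028 + 0.081 + 0.019 = 0.223; P(Grade=F | Cohort=C4) = 0.019/0.223 = 0.0852.
P(Cohort=C2) = 0.048 + 0.048 + 0.087 + 0.027 + 0.089 = 0.299; P(Grade=F | Cohort=C2) = 0.089/0.299 = 0.2977.
Difference = -0.212.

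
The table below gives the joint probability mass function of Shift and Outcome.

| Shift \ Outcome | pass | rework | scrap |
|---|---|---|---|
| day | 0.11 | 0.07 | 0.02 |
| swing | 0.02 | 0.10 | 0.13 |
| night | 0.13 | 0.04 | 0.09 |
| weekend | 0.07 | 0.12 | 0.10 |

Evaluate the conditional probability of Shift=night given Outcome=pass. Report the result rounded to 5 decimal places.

0.39394

P(Outcome=pass) = 0.11 + 0.02 + 0.13 + 0.07 = 0.33.
P(Shift=night | Outcome=pass) = 0.13/0.33 = 0.39394.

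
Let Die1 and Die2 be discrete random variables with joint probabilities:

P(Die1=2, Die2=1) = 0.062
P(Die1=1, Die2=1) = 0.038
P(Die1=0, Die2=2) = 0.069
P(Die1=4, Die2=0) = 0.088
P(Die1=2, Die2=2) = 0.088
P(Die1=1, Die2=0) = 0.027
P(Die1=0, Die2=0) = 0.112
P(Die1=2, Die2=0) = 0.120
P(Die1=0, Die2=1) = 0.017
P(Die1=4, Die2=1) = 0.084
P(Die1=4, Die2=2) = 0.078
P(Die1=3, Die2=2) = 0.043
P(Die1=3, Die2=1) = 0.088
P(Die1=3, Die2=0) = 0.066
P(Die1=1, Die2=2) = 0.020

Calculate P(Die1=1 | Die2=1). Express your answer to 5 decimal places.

0.13149

P(Die2=1) = 0.017 + 0.038 + 0.062 + 0.088 + 0.084 = 0.289.
P(Die1=1 | Die2=1) = 0.038/0.289 = 0.13149.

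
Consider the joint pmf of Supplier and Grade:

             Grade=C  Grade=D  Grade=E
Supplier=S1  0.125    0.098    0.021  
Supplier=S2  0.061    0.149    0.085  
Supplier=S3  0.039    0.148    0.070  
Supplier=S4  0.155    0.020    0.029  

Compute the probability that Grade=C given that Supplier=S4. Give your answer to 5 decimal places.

0.75980

P(Supplier=S4) = 0.155 + 0.020 + 0.029 = 0.204.
P(Grade=C | Supplier=S4) = 0.155/0.204 = 0.75980.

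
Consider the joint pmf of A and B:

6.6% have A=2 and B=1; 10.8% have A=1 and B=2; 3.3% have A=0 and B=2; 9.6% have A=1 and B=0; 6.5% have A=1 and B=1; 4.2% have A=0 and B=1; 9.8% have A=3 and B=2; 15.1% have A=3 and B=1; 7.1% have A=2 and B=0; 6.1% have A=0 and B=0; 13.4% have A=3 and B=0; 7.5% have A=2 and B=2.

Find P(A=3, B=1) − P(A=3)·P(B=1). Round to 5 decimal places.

P(A=3) = 0.134 + 0.151 + 0.098 = 0.383.
P(B=1) = 0.042 + 0.065 + 0.066 + 0.151 = 0.324.
P(A=3, B=1) − P(A=3)P(B=1) = 0.151 − 0.383×0.324 = 0.02691.

0.02691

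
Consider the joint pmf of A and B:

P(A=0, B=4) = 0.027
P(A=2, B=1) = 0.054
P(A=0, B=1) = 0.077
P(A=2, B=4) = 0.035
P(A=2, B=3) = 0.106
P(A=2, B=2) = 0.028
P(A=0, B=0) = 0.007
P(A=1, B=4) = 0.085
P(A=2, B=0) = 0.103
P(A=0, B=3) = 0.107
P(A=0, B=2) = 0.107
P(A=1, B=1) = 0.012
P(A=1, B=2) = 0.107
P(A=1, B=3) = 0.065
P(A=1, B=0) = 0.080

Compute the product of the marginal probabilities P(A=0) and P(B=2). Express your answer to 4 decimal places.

P(A=0) = 0.007 + 0.077 + 0.107 + 0.107 + 0.027 = 0.325.
P(B=2) = 0.107 + 0.107 + 0.028 = 0.242.
Product: 0.325 × 0.242 = 0.0787.

0.0787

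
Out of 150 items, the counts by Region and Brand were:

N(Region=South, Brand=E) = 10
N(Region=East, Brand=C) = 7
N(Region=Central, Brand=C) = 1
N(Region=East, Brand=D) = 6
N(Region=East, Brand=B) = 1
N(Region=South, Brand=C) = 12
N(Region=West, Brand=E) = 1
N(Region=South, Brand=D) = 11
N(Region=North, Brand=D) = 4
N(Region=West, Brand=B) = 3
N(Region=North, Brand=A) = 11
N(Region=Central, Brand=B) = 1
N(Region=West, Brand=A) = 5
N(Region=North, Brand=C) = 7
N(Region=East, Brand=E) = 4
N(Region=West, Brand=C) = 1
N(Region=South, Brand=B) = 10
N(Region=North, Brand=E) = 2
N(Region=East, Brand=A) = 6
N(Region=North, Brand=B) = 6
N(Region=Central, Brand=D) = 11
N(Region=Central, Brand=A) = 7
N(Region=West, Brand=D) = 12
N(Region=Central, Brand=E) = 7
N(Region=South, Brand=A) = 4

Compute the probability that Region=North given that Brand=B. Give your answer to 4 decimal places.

Total with Brand=B: 6 + 10 + 1 + 3 + 1 = 21.
P(Region=North | Brand=B) = 6/21 = 0.2857.

0.2857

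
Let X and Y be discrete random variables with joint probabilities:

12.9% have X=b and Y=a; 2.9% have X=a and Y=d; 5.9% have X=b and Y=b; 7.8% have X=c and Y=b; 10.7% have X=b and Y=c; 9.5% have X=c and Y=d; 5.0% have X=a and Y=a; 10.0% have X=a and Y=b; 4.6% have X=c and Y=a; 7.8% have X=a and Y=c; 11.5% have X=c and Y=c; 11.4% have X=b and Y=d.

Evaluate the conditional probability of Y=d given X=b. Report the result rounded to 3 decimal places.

P(X=b) = 0.129 + 0.059 + 0.107 + 0.114 = 0.409.
P(Y=d | X=b) = 0.114/0.409 = 0.279.

0.279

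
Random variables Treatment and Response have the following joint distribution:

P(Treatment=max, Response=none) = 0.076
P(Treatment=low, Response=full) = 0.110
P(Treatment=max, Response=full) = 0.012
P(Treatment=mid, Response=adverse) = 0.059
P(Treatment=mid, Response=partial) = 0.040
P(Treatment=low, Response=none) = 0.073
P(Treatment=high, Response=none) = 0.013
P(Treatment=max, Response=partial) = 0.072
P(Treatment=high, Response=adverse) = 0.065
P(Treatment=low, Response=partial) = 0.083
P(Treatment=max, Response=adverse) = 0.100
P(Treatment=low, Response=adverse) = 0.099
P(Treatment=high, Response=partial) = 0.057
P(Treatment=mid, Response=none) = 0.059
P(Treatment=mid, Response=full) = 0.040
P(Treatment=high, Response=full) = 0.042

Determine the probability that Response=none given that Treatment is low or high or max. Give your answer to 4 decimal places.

0.2020

P(Treatment=low) = 0.073 + 0.083 + 0.110 + 0.099 = 0.365.
P(Treatment=high) = 0.013 + 0.057 + 0.042 + 0.065 = 0.177.
P(Treatment=max) = 0.076 + 0.072 + 0.012 + 0.100 = 0.260.
P(Treatment ∈ {low, high, max}) = 0.365 + 0.177 + 0.260 = 0.802; P(Response=none, Treatment ∈ {low, high, max}) = 0.073 + 0.013 + 0.076 = 0.162.
P(Response=none | Treatment ∈ {low, high, max}) = 0.162/0.802 = 0.2020.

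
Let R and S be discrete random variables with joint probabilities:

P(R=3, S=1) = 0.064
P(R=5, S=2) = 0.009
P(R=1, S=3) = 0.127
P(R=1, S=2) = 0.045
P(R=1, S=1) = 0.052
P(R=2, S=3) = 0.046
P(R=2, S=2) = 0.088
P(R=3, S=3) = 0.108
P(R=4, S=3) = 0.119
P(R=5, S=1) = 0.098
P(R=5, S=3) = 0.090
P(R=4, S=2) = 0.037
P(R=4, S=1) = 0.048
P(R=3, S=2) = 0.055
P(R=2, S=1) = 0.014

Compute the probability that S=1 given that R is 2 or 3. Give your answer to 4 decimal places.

0.2080

P(R=2) = 0.014 + 0.088 + 0.046 = 0.148.
P(R=3) = 0.064 + 0.055 + 0.108 = 0.227.
P(R ∈ {2, 3}) = 0.148 + 0.227 = 0.375; P(S=1, R ∈ {2, 3}) = 0.014 + 0.064 = 0.078.
P(S=1 | R ∈ {2, 3}) = 0.078/0.375 = 0.2080.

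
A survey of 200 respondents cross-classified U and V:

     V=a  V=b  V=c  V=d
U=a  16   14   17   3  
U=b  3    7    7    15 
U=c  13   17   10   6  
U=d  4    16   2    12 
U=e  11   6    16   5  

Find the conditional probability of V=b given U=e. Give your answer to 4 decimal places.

0.1579

Total with U=e: 11 + 6 + 16 + 5 = 38.
P(V=b | U=e) = 6/38 = 0.1579.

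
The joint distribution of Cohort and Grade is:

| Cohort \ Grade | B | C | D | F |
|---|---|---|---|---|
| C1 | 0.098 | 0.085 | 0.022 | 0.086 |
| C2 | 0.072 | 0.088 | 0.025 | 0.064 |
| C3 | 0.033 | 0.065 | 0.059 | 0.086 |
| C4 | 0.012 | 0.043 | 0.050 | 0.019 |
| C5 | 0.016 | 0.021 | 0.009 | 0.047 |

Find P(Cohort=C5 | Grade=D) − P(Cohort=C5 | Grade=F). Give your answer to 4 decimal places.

P(Grade=D) = 0.022 + 0.025 + 0.059 + 0.050 + 0.009 = 0.165; P(Cohort=C5 | Grade=D) = 0.009/0.165 = 0.05455.
P(Grade=F) = 0.086 + 0.064 + 0.086 + 0.019 + 0.047 = 0.302; P(Cohort=C5 | Grade=F) = 0.047/0.302 = 0.15563.
Difference = -0.1011.

-0.1011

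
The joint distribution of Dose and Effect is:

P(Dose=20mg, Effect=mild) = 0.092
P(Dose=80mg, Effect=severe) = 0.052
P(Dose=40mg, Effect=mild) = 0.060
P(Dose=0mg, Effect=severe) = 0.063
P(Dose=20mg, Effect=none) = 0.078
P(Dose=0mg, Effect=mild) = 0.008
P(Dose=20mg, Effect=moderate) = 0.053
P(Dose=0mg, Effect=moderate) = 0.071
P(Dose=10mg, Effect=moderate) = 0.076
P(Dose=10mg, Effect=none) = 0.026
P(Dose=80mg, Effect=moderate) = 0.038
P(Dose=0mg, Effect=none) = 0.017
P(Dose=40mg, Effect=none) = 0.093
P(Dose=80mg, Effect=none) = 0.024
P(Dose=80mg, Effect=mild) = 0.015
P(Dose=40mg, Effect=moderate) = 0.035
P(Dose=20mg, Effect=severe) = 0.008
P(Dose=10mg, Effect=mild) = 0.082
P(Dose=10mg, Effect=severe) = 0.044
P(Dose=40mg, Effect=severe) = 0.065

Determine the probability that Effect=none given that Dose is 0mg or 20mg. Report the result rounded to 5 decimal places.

P(Dose=0mg) = 0.017 + 0.008 + 0.071 + 0.063 = 0.159.
P(Dose=20mg) = 0.078 + 0.092 + 0.053 + 0.008 = 0.231.
P(Dose ∈ {0mg, 20mg}) = 0.159 + 0.231 = 0.390; P(Effect=none, Dose ∈ {0mg, 20mg}) = 0.017 + 0.078 = 0.095.
P(Effect=none | Dose ∈ {0mg, 20mg}) = 0.095/0.390 = 0.24359.

0.24359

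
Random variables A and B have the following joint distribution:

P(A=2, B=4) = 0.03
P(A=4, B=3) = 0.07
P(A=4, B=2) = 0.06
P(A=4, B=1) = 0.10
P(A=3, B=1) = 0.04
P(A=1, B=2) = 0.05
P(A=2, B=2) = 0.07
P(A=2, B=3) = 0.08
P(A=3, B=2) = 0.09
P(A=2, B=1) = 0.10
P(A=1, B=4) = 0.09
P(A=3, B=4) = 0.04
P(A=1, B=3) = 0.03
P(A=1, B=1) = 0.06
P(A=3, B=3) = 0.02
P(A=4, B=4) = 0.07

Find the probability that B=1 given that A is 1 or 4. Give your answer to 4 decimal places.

0.3019

P(A=1) = 0.06 + 0.05 + 0.03 + 0.09 = 0.23.
P(A=4) = 0.10 + 0.06 + 0.07 + 0.07 = 0.30.
P(A ∈ {1, 4}) = 0.23 + 0.30 = 0.53; P(B=1, A ∈ {1, 4}) = 0.06 + 0.10 = 0.16.
P(B=1 | A ∈ {1, 4}) = 0.16/0.53 = 0.3019.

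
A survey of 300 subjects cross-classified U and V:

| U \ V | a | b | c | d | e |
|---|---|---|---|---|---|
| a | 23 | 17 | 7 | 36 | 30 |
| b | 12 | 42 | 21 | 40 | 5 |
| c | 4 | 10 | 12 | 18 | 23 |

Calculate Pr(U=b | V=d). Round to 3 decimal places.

0.426

Total with V=d: 36 + 40 + 18 = 94.
P(U=b | V=d) = 40/94 = 0.426.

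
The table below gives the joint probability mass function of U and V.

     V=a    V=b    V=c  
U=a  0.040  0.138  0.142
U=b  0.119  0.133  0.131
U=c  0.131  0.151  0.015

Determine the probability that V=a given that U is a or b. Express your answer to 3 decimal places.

0.226

P(U=a) = 0.040 + 0.138 + 0.142 = 0.320.
P(U=b) = 0.119 + 0.133 + 0.131 = 0.383.
P(U ∈ {a, b}) = 0.320 + 0.383 = 0.703; P(V=a, U ∈ {a, b}) = 0.040 + 0.119 = 0.159.
P(V=a | U ∈ {a, b}) = 0.159/0.703 = 0.226.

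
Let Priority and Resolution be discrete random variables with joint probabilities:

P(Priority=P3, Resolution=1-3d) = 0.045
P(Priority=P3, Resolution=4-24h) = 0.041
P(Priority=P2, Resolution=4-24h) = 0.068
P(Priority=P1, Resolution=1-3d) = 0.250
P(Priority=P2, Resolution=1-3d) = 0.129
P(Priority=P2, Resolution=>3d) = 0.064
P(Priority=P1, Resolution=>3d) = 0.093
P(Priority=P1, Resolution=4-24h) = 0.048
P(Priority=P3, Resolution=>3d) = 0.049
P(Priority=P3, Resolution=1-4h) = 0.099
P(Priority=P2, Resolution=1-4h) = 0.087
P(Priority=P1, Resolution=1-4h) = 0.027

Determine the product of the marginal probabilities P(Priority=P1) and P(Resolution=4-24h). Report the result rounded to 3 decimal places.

P(Priority=P1) = 0.027 + 0.048 + 0.250 + 0.093 = 0.418.
P(Resolution=4-24h) = 0.048 + 0.068 + 0.041 = 0.157.
Product: 0.418 × 0.157 = 0.066.

0.066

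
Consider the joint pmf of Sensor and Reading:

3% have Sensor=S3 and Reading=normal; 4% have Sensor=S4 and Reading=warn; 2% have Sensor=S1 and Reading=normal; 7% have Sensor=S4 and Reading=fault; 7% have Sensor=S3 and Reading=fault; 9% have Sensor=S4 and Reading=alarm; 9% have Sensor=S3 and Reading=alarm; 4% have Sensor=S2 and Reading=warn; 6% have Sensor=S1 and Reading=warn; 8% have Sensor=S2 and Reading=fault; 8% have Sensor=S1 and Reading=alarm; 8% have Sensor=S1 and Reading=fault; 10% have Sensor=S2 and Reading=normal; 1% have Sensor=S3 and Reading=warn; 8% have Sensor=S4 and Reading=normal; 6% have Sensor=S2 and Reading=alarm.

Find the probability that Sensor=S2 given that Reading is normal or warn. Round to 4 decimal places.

P(Reading=normal) = 0.02 + 0.10 + 0.03 + 0.08 = 0.23.
P(Reading=warn) = 0.06 + 0.04 + 0.01 + 0.04 = 0.15.
P(Reading ∈ {normal, warn}) = 0.23 + 0.15 = 0.38; P(Sensor=S2, Reading ∈ {normal, warn}) = 0.10 + 0.04 = 0.14.
P(Sensor=S2 | Reading ∈ {normal, warn}) = 0.14/0.38 = 0.3684.

0.3684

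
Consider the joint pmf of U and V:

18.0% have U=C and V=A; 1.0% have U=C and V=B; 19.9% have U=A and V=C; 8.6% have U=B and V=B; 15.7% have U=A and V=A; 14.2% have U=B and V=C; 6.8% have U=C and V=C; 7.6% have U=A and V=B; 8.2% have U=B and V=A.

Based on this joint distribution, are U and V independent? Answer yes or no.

P(U=C) = 0.258 and P(V=A) = 0.419, so their product is 0.10810, but P(U=C, V=A) = 0.180. Since these differ, U and V are not independent.

no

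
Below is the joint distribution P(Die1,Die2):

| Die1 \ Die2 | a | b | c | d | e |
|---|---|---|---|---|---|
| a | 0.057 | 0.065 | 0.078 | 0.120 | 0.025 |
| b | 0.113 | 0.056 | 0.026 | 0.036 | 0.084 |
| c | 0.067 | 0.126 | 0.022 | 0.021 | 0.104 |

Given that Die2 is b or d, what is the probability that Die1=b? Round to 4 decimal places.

P(Die2=b) = 0.065 + 0.056 + 0.126 = 0.247.
P(Die2=d) = 0.120 + 0.036 + 0.021 = 0.177.
P(Die2 ∈ {b, d}) = 0.247 + 0.177 = 0.424; P(Die1=b, Die2 ∈ {b, d}) = 0.056 + 0.036 = 0.092.
P(Die1=b | Die2 ∈ {b, d}) = 0.092/0.424 = 0.2170.

0.2170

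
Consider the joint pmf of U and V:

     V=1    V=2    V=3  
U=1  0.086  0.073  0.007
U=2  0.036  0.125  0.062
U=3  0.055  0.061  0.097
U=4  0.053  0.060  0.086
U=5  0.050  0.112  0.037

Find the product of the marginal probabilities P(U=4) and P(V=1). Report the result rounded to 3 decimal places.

0.056

P(U=4) = 0.053 + 0.060 + 0.086 = 0.199.
P(V=1) = 0.086 + 0.036 + 0.055 + 0.053 + 0.050 = 0.280.
Product: 0.199 × 0.280 = 0.056.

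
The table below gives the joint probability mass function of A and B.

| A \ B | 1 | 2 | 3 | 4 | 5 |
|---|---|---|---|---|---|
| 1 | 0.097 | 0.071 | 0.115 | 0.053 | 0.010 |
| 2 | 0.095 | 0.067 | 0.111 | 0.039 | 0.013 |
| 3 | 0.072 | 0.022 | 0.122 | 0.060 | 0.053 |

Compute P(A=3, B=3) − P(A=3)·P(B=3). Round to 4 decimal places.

P(A=3) = 0.072 + 0.022 + 0.122 + 0.060 + 0.053 = 0.329.
P(B=3) = 0.115 + 0.111 + 0.122 = 0.348.
P(A=3, B=3) − P(A=3)P(B=3) = 0.122 − 0.329×0.348 = 0.0075.

0.0075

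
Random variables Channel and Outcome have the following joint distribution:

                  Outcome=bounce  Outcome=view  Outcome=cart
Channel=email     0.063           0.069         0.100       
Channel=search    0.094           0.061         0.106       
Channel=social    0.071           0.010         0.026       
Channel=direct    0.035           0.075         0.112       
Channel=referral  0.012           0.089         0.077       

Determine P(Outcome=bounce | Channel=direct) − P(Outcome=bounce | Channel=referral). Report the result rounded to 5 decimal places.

0.09024

P(Channel=direct) = 0.035 + 0.075 + 0.112 = 0.222; P(Outcome=bounce | Channel=direct) = 0.035/0.222 = 0.157658.
P(Channel=referral) = 0.012 + 0.089 + 0.077 = 0.178; P(Outcome=bounce | Channel=referral) = 0.012/0.178 = 0.067416.
Difference = 0.09024.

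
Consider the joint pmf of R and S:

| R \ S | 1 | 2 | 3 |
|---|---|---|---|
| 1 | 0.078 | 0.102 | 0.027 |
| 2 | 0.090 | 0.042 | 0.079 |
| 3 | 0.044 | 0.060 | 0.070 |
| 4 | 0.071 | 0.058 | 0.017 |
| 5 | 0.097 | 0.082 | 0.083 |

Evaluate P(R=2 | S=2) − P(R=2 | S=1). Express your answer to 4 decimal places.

P(S=2) = 0.102 + 0.042 + 0.060 + 0.058 + 0.082 = 0.344; P(R=2 | S=2) = 0.042/0.344 = 0.12209.
P(S=1) = 0.078 + 0.090 + 0.044 + 0.071 + 0.097 = 0.380; P(R=2 | S=1) = 0.090/0.380 = 0.23684.
Difference = -0.1147.

-0.1147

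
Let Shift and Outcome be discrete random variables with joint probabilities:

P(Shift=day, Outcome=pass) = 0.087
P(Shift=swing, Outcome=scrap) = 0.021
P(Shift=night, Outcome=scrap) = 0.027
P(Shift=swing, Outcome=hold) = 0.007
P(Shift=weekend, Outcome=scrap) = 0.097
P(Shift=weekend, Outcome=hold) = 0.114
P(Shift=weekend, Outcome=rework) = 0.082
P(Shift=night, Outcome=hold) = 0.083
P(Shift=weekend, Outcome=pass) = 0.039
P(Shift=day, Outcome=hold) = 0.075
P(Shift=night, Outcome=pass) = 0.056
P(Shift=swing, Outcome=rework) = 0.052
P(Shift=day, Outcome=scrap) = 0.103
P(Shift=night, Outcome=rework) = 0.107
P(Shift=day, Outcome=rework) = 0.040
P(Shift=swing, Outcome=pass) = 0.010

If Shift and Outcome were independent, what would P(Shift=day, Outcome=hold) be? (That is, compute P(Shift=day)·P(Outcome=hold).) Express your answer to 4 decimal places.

0.0851

P(Shift=day) = 0.087 + 0.040 + 0.103 + 0.075 = 0.305.
P(Outcome=hold) = 0.075 + 0.007 + 0.083 + 0.114 = 0.279.
Product: 0.305 × 0.279 = 0.0851.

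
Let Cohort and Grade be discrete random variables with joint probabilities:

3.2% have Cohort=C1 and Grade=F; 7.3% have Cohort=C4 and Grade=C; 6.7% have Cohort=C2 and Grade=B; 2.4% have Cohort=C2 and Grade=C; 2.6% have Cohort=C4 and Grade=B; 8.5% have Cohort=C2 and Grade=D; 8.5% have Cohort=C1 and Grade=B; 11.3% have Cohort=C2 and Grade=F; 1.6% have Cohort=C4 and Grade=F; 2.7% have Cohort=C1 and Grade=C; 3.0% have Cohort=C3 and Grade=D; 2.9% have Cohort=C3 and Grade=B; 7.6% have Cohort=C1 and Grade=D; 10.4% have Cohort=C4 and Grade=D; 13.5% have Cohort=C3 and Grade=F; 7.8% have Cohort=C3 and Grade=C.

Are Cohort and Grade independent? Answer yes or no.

P(Cohort=C3) = 0.272 and P(Grade=F) = 0.296, so their product is 0.08051, but P(Cohort=C3, Grade=F) = 0.135. Since these differ, Cohort and Grade are not independent.

no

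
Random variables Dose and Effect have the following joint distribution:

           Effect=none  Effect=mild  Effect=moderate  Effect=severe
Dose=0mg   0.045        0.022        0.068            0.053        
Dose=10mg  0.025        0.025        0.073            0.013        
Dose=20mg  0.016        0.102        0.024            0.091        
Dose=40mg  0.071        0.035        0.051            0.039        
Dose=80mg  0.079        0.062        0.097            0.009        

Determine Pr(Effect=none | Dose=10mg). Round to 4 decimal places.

0.1838

P(Dose=10mg) = 0.025 + 0.025 + 0.073 + 0.013 = 0.136.
P(Effect=none | Dose=10mg) = 0.025/0.136 = 0.1838.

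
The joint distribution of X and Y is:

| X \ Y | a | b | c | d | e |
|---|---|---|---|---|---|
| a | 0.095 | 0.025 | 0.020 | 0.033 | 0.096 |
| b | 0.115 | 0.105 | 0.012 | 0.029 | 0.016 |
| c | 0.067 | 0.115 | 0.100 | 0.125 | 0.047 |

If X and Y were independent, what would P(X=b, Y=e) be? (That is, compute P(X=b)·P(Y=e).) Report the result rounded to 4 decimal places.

P(X=b) = 0.115 + 0.105 + 0.012 + 0.029 + 0.016 = 0.277.
P(Y=e) = 0.096 + 0.016 + 0.047 = 0.159.
Product: 0.277 × 0.159 = 0.0440.

0.0440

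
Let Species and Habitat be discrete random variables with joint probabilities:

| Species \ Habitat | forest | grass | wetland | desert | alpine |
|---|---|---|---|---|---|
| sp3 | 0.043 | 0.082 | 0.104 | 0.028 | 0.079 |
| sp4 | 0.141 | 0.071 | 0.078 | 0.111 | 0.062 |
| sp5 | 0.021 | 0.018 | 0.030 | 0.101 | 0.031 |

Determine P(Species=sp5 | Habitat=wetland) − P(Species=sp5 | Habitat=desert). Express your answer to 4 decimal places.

P(Habitat=wetland) = 0.104 + 0.078 + 0.030 = 0.212; P(Species=sp5 | Habitat=wetland) = 0.030/0.212 = 0.14151.
P(Habitat=desert) = 0.028 + 0.111 + 0.101 = 0.240; P(Species=sp5 | Habitat=desert) = 0.101/0.240 = 0.42083.
Difference = -0.2793.

-0.2793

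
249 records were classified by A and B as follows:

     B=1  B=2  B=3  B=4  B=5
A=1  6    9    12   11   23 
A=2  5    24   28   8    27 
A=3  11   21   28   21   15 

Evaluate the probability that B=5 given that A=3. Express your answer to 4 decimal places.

0.1563

Total with A=3: 11 + 21 + 28 + 21 + 15 = 96.
P(B=5 | A=3) = 15/96 = 0.1563.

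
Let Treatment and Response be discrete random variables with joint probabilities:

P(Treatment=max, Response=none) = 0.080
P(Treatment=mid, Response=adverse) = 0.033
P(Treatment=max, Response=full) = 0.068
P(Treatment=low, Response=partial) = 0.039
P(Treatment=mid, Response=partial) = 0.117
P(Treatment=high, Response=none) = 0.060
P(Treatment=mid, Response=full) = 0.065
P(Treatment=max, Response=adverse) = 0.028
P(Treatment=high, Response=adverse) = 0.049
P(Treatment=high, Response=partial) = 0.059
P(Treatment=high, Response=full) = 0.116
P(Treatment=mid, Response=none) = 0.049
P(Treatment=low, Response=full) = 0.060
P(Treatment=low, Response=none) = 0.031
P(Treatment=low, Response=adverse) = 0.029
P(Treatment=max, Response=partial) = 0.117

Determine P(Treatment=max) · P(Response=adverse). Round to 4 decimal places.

0.0407

P(Treatment=max) = 0.080 + 0.117 + 0.068 + 0.028 = 0.293.
P(Response=adverse) = 0.029 + 0.033 + 0.049 + 0.028 = 0.139.
Product: 0.293 × 0.139 = 0.0407.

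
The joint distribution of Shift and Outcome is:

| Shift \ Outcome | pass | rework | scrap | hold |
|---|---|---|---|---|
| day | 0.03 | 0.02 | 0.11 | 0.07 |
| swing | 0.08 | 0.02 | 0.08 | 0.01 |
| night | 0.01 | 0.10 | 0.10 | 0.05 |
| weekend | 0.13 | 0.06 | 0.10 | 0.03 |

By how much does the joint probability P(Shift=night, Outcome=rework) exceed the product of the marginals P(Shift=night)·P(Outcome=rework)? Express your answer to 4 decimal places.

P(Shift=night) = 0.01 + 0.10 + 0.10 + 0.05 = 0.26.
P(Outcome=rework) = 0.02 + 0.02 + 0.10 + 0.06 = 0.20.
P(Shift=night, Outcome=rework) − P(Shift=night)P(Outcome=rework) = 0.10 − 0.26×0.20 = 0.0480.

0.0480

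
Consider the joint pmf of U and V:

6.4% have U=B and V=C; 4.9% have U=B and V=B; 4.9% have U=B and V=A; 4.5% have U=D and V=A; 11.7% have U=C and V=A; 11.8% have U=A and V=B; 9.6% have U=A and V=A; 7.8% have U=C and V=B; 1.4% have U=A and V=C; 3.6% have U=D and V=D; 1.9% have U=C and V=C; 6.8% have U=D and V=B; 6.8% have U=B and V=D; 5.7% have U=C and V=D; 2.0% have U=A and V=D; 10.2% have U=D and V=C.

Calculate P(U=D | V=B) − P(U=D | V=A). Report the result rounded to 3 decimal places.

P(V=B) = 0.118 + 0.049 + 0.078 + 0.068 = 0.313; P(U=D | V=B) = 0.068/0.313 = 0.2173.
P(V=A) = 0.096 + 0.049 + 0.117 + 0.045 = 0.307; P(U=D | V=A) = 0.045/0.307 = 0.1466.
Difference = 0.071.

0.071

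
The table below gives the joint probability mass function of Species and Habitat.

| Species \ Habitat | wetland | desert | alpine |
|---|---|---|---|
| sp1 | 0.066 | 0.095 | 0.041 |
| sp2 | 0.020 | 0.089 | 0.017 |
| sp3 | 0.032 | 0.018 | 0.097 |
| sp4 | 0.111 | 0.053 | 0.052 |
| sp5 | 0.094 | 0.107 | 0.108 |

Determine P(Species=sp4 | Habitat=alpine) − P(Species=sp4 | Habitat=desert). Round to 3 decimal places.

P(Habitat=alpine) = 0.041 + 0.017 + 0.097 + 0.052 + 0.108 = 0.315; P(Species=sp4 | Habitat=alpine) = 0.052/0.315 = 0.1651.
P(Habitat=desert) = 0.095 + 0.089 + 0.018 + 0.053 + 0.107 = 0.362; P(Species=sp4 | Habitat=desert) = 0.053/0.362 = 0.1464.
Difference = 0.019.

0.019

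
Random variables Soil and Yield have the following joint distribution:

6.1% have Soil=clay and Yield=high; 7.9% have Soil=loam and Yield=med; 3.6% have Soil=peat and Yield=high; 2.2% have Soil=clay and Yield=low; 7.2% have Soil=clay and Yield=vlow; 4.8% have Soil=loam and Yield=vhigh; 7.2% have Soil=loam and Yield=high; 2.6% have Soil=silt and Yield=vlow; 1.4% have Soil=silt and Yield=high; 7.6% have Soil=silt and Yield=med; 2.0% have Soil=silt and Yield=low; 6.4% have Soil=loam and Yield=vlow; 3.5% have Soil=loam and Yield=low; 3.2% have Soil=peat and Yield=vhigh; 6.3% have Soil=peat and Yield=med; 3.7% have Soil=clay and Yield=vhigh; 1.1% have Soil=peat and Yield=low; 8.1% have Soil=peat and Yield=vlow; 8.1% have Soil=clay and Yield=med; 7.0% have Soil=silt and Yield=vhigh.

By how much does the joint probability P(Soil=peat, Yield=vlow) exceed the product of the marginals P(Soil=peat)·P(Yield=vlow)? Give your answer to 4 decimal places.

0.0268

P(Soil=peat) = 0.081 + 0.011 + 0.063 + 0.036 + 0.032 = 0.223.
P(Yield=vlow) = 0.064 + 0.072 + 0.026 + 0.081 = 0.243.
P(Soil=peat, Yield=vlow) − P(Soil=peat)P(Yield=vlow) = 0.081 − 0.223×0.243 = 0.0268.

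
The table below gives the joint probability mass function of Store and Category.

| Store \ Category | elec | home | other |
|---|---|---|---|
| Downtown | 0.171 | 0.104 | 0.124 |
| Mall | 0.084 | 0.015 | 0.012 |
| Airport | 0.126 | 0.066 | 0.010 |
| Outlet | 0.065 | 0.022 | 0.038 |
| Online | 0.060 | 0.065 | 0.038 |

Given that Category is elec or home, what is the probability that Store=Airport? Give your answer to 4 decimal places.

0.2468

P(Category=elec) = 0.171 + 0.084 + 0.126 + 0.065 + 0.060 = 0.506.
P(Category=home) = 0.104 + 0.015 + 0.066 + 0.022 + 0.065 = 0.272.
P(Category ∈ {elec, home}) = 0.506 + 0.272 = 0.778; P(Store=Airport, Category ∈ {elec, home}) = 0.126 + 0.066 = 0.192.
P(Store=Airport | Category ∈ {elec, home}) = 0.192/0.778 = 0.2468.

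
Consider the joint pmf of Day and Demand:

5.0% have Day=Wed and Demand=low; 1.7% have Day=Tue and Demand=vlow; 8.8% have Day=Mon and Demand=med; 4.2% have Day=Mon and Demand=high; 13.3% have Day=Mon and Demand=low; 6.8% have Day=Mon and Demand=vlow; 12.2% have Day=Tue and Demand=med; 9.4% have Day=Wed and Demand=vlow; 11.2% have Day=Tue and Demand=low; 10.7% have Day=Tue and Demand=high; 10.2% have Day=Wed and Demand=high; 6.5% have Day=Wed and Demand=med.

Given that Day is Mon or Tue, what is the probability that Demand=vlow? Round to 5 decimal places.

P(Day=Mon) = 0.068 + 0.133 + 0.088 + 0.042 = 0.331.
P(Day=Tue) = 0.017 + 0.112 + 0.122 + 0.107 = 0.358.
P(Day ∈ {Mon, Tue}) = 0.331 + 0.358 = 0.689; P(Demand=vlow, Day ∈ {Mon, Tue}) = 0.068 + 0.017 = 0.085.
P(Demand=vlow | Day ∈ {Mon, Tue}) = 0.085/0.689 = 0.12337.

0.12337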